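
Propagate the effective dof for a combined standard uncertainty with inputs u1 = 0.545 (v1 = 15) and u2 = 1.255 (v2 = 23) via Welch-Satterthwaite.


uc = sqrt(u1^2 + u2^2) = sqrt(0.545^2 + 1.255^2) = 1.3682288
v_eff = uc^4 / (u1^4/v1 + u2^4/v2)
= 1.3682288^4 / (0.545^4/15 + 1.255^4/23)
= 3.5045714 / 0.11373827
v_eff = 30.8126

30.8126


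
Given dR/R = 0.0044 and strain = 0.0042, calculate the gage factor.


GF = (dR/R) / epsilon
= 0.0044 / 0.0042
= 1.0476

1.0476


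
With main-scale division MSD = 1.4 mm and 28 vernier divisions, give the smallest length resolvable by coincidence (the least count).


LC = MSD / n_div
= 1.4 / 28
= 0.0500

0.0500


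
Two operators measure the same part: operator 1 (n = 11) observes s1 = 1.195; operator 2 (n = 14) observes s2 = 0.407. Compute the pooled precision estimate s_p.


s_p = sqrt(((n1-1)*s1^2 + (n2-1)*s2^2) / (n1+n2-2))
numerator = (11-1)*1.195^2 + (14-1)*0.407^2 = 14.28025 + 2.153437 = 16.433687
denominator = 11 + 14 - 2 = 23
s_p^2 = 16.433687 / 23 = 0.71450813
s_p = sqrt(0.71450813) = 0.8453

0.8453


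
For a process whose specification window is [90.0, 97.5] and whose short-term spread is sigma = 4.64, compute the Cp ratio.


Cp = (USL - LSL) / (6 * sigma)
= (97.5 - 90.0) / (6 * 4.64)
= 7.5000 / 27.8400
= 0.2694

0.2694


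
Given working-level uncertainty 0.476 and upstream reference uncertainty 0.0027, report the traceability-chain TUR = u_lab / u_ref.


TUR = u_lab / u_ref
= 0.476 / 0.0027
= 176.2963

176.2963


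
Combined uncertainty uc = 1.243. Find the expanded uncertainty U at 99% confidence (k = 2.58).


U = k * uc
U = 2.58 * 1.243
U = 3.2069

3.2069


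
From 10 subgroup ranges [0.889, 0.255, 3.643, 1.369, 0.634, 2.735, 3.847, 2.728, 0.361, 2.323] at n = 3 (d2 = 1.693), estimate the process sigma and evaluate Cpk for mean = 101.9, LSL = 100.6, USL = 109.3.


R_bar = (0.889 + 0.255 + 3.643 + 1.369 + 0.634 + 2.735 + 3.847 + 2.728 + 0.361 + 2.323) / 10 = 1.8784
sigma = R_bar / d2 = 1.8784 / 1.693 = 1.1095097
Cp = (USL - LSL)/(6*sigma) = (109.3 - 100.6)/(6*1.1095097) = 1.3069
Cpu = (109.3 - 101.9)/(3*1.1095097) = 2.2232
Cpl = (101.9 - 100.6)/(3*1.1095097) = 0.3906
Cpk = min(Cpu, Cpl) = 0.3906

0.3906


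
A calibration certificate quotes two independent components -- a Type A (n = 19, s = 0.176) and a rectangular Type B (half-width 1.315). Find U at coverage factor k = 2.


u_A = s / sqrt(n) = 0.176 / sqrt(19) = 0.040377169
u_B = half_width / sqrt(3) = 1.315 / sqrt(3) = 0.7592156
uc = sqrt(u_A^2 + u_B^2) = sqrt(0.040377169^2 + 0.7592156^2) = 0.76028853
U = k * uc = 2 * 0.76028853
U = 1.5206

1.5206


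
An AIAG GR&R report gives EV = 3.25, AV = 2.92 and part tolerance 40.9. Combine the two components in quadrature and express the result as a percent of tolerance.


GRR = sqrt(EV^2 + AV^2) = sqrt(3.25^2 + 2.92^2) = 4.3690846
%GRR = GRR / tol * 100 = 4.3690846 / 40.9 * 100
%GRR = 10.6824

10.6824


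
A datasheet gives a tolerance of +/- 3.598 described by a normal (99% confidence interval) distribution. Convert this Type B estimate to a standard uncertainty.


u_B = half_width / 2.576
u_B = 3.598 / 2.576
u_B = 1.3967

1.3967


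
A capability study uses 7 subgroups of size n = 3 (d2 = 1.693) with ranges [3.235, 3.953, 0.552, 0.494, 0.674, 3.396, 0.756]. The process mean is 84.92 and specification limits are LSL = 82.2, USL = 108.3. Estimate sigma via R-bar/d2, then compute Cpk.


R_bar = (3.235 + 3.953 + 0.552 + 0.494 + 0.674 + 3.396 + 0.756) / 7 = 1.8657143
sigma = R_bar / d2 = 1.8657143 / 1.693 = 1.1020167
Cp = (USL - LSL)/(6*sigma) = (108.3 - 82.2)/(6*1.1020167) = 3.9473
Cpu = (108.3 - 84.92)/(3*1.1020167) = 7.0719
Cpl = (84.92 - 82.2)/(3*1.1020167) = 0.8227
Cpk = min(Cpu, Cpl) = 0.8227

0.8227


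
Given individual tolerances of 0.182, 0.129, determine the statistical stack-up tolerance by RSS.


RSS = sqrt(0.182^2 + 0.129^2)
= sqrt(0.049765)
= 0.2231

0.2231


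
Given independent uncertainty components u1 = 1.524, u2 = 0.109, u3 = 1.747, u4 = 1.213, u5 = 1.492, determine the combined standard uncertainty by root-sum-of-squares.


uc = sqrt(1.524^2 + 0.109^2 + 1.747^2 + 1.213^2 + 1.492^2)
uc = sqrt(9.083899)
uc = 3.0140

3.0140


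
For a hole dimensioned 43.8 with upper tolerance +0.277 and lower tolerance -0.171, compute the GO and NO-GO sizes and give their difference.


GO = nominal - lower_tol (smallest hole = maximum material condition)
GO = 43.8 - 0.171 = 43.629
NO-GO = nominal + upper_tol (largest hole = least material condition)
NO-GO = 43.8 + 0.277 = 44.077
spread = NO-GO - GO = 44.077 - 43.629 = 0.4480

0.4480


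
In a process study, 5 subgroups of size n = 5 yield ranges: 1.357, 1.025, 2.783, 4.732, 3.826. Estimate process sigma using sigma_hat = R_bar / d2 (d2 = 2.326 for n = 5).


R_bar = (1.357 + 1.025 + 2.783 + 4.732 + 3.826) / 5
R_bar = 13.723 / 5 = 2.7446
sigma_hat = R_bar / d2 = 2.7446 / 2.326 = 1.1800

1.1800


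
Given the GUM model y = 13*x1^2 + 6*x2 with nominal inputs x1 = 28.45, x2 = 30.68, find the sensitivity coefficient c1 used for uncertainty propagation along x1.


y = 13*x1^2 + 6*x2
dy/dx1 = 2*13*x1
Evaluate at x1 = 28.45: c1 = 26 * 28.45
c1 = 739.7000

739.7000


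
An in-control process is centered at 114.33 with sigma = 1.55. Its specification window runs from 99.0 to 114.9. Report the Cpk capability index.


Cpu = (USL - mean) / (3*sigma) = (114.9 - 114.33) / (3*1.55) = 0.1226
Cpl = (mean - LSL) / (3*sigma) = (114.33 - 99.0) / (3*1.55) = 3.2968
Cpk = min(Cpu, Cpl) = 0.1226

0.1226


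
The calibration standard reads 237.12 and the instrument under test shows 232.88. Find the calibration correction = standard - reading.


Correction = standard - reading
= 237.12 - 232.88
= 4.2400

4.2400


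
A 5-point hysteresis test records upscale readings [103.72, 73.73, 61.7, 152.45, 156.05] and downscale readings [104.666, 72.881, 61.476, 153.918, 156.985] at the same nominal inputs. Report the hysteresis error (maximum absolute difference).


|103.72 - 104.666| = 0.9460
|73.73 - 72.881| = 0.8490
|61.7 - 61.476| = 0.2240
|152.45 - 153.918| = 1.4680
|156.05 - 156.985| = 0.9350
hysteresis = max(diffs) = 1.4680

1.4680


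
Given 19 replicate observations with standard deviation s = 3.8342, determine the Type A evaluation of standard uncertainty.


u_A = s / sqrt(n)
u_A = 3.8342 / sqrt(19)
u_A = 3.8342 / 4.3588989
u_A = 0.8796

0.8796


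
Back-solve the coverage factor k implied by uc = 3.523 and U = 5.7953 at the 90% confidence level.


k = U / uc
k = 5.7953 / 3.523
k = 1.645

1.645


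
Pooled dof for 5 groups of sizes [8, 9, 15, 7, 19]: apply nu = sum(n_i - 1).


nu = sum_i (n_i - 1)
nu = ((8 - 1) + (9 - 1) + (15 - 1) + (7 - 1) + (19 - 1))
nu = 7 + 8 + 14 + 6 + 18
nu = 53

53


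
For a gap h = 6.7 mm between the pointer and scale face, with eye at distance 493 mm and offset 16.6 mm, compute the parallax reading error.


error = h * offset / d
= 6.7 * 16.6 / 493
= 0.2256

0.2256


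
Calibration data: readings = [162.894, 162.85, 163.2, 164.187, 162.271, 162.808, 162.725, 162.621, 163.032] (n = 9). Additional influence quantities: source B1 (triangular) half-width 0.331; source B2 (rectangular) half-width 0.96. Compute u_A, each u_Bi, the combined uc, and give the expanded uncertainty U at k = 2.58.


mean = (162.894 + 162.85 + 163.2 + 164.187 + 162.271 + 162.808 + 162.725 + 162.621 + 163.032) / 9 = 162.9542222
s = sqrt(sum((x - mean)^2)/(n-1)) = 0.53061751
u_A = s / sqrt(n) = 0.53061751 / sqrt(9) = 0.1768725
u_B1 = 0.331 / sqrt(6) = 0.13513018
u_B2 = 0.96 / sqrt(3) = 0.55425626
uc = sqrt(0.1768725^2 + 0.13513018^2 + 0.55425626^2) = 0.59728054
U = k * uc = 2.58 * 0.59728054
U = 1.5410

1.5410


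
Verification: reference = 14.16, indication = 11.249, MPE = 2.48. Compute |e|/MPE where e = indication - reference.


e = indication - reference = 11.249 - 14.16 = -2.9110
|e| = 2.9110
ratio = |e| / MPE = 2.9110 / 2.48
ratio = 1.1738

1.1738


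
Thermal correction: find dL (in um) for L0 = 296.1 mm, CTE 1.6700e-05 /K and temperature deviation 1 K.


dL = L * alpha * dT
= 296.1 * 1.6700e-05 * 1
= 0.0049449 mm
dL_um = 0.0049449 * 1000 = 4.9449 um

4.9449


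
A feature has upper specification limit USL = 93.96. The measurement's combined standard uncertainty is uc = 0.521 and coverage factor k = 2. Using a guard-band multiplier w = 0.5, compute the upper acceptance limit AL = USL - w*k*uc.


U = k * uc = 2 * 0.521 = 1.042
guard band g = w * U = 0.5 * 1.042 = 0.521
AL = USL - g = 93.96 - 0.521
AL = 93.4390

93.4390


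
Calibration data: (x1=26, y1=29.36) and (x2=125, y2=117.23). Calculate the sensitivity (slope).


slope = (y2 - y1) / (x2 - x1)
= (117.23 - 29.36) / (125 - 26)
= 87.8700 / 99
= 0.8876

0.8876


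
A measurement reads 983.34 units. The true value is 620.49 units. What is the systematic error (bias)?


Systematic error = measured - true
= 983.34 - 620.49
= 362.8500

362.8500


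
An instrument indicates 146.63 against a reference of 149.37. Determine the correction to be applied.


Correction = standard - reading
= 149.37 - 146.63
= 2.7400

2.7400


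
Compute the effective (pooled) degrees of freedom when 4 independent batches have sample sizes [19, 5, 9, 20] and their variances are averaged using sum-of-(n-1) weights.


nu = sum_i (n_i - 1)
nu = ((19 - 1) + (5 - 1) + (9 - 1) + (20 - 1))
nu = 18 + 4 + 8 + 19
nu = 49

49


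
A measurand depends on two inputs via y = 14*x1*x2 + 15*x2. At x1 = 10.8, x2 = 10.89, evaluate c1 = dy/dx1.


y = 14*x1*x2 + 15*x2
dy/dx1 = 14*x2
Evaluate at x2 = 10.89: c1 = 14 * 10.89
c1 = 152.4600

152.4600


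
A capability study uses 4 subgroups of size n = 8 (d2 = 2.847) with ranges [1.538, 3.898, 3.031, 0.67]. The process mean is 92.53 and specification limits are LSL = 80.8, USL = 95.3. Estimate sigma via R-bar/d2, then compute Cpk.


R_bar = (1.538 + 3.898 + 3.031 + 0.67) / 4 = 2.28425
sigma = R_bar / d2 = 2.28425 / 2.847 = 0.80233579
Cp = (USL - LSL)/(6*sigma) = (95.3 - 80.8)/(6*0.80233579) = 3.0120
Cpu = (95.3 - 92.53)/(3*0.80233579) = 1.1508
Cpl = (92.53 - 80.8)/(3*0.80233579) = 4.8733
Cpk = min(Cpu, Cpl) = 1.1508

1.1508


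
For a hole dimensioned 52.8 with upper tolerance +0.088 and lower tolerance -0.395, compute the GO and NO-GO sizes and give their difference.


GO = nominal - lower_tol (smallest hole = maximum material condition)
GO = 52.8 - 0.395 = 52.405
NO-GO = nominal + upper_tol (largest hole = least material condition)
NO-GO = 52.8 + 0.088 = 52.888
spread = NO-GO - GO = 52.888 - 52.405 = 0.4830

0.4830


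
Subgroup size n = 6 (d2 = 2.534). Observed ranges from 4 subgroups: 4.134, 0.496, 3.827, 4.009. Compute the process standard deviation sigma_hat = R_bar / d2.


R_bar = (4.134 + 0.496 + 3.827 + 4.009) / 4
R_bar = 12.466 / 4 = 3.1165
sigma_hat = R_bar / d2 = 3.1165 / 2.534 = 1.2299

1.2299


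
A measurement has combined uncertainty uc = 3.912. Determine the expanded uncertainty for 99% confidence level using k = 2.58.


U = k * uc
U = 2.58 * 3.912
U = 10.0930

10.0930


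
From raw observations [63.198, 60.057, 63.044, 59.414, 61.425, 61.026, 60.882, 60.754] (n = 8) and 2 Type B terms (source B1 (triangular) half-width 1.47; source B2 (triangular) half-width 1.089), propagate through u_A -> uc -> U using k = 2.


mean = (63.198 + 60.057 + 63.044 + 59.414 + 61.425 + 61.026 + 60.882 + 60.754) / 8 = 61.225
s = sqrt(sum((x - mean)^2)/(n-1)) = 1.3236598
u_A = s / sqrt(n) = 1.3236598 / sqrt(8) = 0.46798441
u_B1 = 1.47 / sqrt(6) = 0.60012499
u_B2 = 1.089 / sqrt(6) = 0.44458239
uc = sqrt(0.46798441^2 + 0.60012499^2 + 0.44458239^2) = 0.88136991
U = k * uc = 2 * 0.88136991
U = 1.7627

1.7627


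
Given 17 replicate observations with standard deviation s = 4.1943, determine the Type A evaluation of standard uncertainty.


u_A = s / sqrt(n)
u_A = 4.1943 / sqrt(17)
u_A = 4.1943 / 4.1231056
u_A = 1.0173

1.0173


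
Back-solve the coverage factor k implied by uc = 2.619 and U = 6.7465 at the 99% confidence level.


k = U / uc
k = 6.7465 / 2.619
k = 2.576

2.576


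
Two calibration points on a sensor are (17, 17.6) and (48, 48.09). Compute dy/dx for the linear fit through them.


slope = (y2 - y1) / (x2 - x1)
= (48.09 - 17.6) / (48 - 17)
= 30.4900 / 31
= 0.9835

0.9835


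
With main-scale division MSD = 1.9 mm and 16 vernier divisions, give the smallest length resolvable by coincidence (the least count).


LC = MSD / n_div
= 1.9 / 16
= 0.1187

0.1187


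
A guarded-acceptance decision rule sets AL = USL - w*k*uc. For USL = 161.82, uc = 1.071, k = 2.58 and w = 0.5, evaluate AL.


U = k * uc = 2.58 * 1.071 = 2.76318
guard band g = w * U = 0.5 * 2.76318 = 1.38159
AL = USL - g = 161.82 - 1.38159
AL = 160.4384

160.4384


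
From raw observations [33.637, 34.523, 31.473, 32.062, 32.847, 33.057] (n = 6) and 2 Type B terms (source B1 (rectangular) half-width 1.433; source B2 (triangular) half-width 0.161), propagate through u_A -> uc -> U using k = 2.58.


mean = (33.637 + 34.523 + 31.473 + 32.062 + 32.847 + 33.057) / 6 = 32.93316667
s = sqrt(sum((x - mean)^2)/(n-1)) = 1.089654
u_A = s / sqrt(n) = 1.089654 / sqrt(6) = 0.44484938
u_B1 = 1.433 / sqrt(3) = 0.82734294
u_B2 = 0.161 / sqrt(6) = 0.065727975
uc = sqrt(0.44484938^2 + 0.82734294^2 + 0.065727975^2) = 0.94165146
U = k * uc = 2.58 * 0.94165146
U = 2.4295

2.4295


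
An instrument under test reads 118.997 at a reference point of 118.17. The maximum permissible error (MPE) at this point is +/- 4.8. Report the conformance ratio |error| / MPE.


e = indication - reference = 118.997 - 118.17 = 0.8270
|e| = 0.8270
ratio = |e| / MPE = 0.8270 / 4.8
ratio = 0.1723

0.1723


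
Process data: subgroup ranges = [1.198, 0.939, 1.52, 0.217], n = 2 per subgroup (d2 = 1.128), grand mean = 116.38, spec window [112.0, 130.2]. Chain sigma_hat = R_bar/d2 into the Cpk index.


R_bar = (1.198 + 0.939 + 1.52 + 0.217) / 4 = 0.9685
sigma = R_bar / d2 = 0.9685 / 1.128 = 0.85859929
Cp = (USL - LSL)/(6*sigma) = (130.2 - 112.0)/(6*0.85859929) = 3.5329
Cpu = (130.2 - 116.38)/(3*0.85859929) = 5.3653
Cpl = (116.38 - 112.0)/(3*0.85859929) = 1.7004
Cpk = min(Cpu, Cpl) = 1.7004

1.7004


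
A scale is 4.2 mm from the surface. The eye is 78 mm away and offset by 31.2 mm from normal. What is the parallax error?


error = h * offset / d
= 4.2 * 31.2 / 78
= 1.6800

1.6800


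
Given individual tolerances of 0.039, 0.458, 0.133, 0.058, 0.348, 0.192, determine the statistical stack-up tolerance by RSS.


RSS = sqrt(0.039^2 + 0.458^2 + 0.133^2 + 0.058^2 + 0.348^2 + 0.192^2)
= sqrt(0.390306)
= 0.6247

0.6247


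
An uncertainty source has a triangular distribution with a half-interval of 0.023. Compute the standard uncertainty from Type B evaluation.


u_B = half_width / sqrt(6)
u_B = 0.023 / 2.4494897
u_B = 0.0094

0.0094


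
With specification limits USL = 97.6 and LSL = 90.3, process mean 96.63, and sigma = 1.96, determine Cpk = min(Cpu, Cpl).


Cpu = (USL - mean) / (3*sigma) = (97.6 - 96.63) / (3*1.96) = 0.1650
Cpl = (mean - LSL) / (3*sigma) = (96.63 - 90.3) / (3*1.96) = 1.0765
Cpk = min(Cpu, Cpl) = 0.1650

0.1650


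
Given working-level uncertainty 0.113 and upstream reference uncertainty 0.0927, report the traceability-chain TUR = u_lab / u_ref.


TUR = u_lab / u_ref
= 0.113 / 0.0927
= 1.2190

1.2190


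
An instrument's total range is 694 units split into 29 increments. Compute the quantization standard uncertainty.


resolution = range / divisions
resolution = 694 / 29 = 23.931034
u_res = resolution / (2*sqrt(3))
u_res = 23.931034 / 3.4641016
u_res = 6.9083

6.9083


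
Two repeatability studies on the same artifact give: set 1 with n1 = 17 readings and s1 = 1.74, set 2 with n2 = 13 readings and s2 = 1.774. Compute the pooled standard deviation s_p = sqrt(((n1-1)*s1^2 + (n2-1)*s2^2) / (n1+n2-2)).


s_p = sqrt(((n1-1)*s1^2 + (n2-1)*s2^2) / (n1+n2-2))
numerator = (17-1)*1.74^2 + (13-1)*1.774^2 = 48.4416 + 37.764912 = 86.206512
denominator = 17 + 13 - 2 = 28
s_p^2 = 86.206512 / 28 = 3.078804
s_p = sqrt(3.078804) = 1.7547

1.7547


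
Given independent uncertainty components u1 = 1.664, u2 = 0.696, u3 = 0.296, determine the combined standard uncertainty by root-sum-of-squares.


uc = sqrt(1.664^2 + 0.696^2 + 0.296^2)
uc = sqrt(3.340928)
uc = 1.8278

1.8278


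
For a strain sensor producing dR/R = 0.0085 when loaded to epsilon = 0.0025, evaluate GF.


GF = (dR/R) / epsilon
= 0.0085 / 0.0025
= 3.4000

3.4000


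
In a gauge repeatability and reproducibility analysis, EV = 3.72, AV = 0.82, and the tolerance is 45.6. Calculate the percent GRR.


GRR = sqrt(EV^2 + AV^2) = sqrt(3.72^2 + 0.82^2) = 3.8093044
%GRR = GRR / tol * 100 = 3.8093044 / 45.6 * 100
%GRR = 8.3537

8.3537


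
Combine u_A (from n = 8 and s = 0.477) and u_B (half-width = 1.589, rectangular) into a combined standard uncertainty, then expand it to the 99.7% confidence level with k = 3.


u_A = s / sqrt(n) = 0.477 / sqrt(8) = 0.16864497
u_B = half_width / sqrt(3) = 1.589 / sqrt(3) = 0.91740958
uc = sqrt(u_A^2 + u_B^2) = sqrt(0.16864497^2 + 0.91740958^2) = 0.93278157
U = k * uc = 3 * 0.93278157
U = 2.7983

2.7983


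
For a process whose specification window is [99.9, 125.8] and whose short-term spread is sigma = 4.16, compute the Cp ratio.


Cp = (USL - LSL) / (6 * sigma)
= (125.8 - 99.9) / (6 * 4.16)
= 25.9000 / 24.9600
= 1.0377

1.0377


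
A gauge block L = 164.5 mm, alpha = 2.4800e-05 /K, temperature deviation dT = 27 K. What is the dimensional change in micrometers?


dL = L * alpha * dT
= 164.5 * 2.4800e-05 * 27
= 0.1101492 mm
dL_um = 0.1101492 * 1000 = 110.1492 um

110.1492


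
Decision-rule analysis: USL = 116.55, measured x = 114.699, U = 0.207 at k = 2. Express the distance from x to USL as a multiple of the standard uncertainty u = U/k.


u = U / k = 0.207 / 2 = 0.1035
margin = |USL - x| = |116.55 - 114.699| = 1.851
z = margin / u = 1.851 / 0.1035
z = 17.8841

17.8841


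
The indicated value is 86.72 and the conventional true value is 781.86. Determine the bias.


Systematic error = measured - true
= 86.72 - 781.86
= -695.1400

-695.1400


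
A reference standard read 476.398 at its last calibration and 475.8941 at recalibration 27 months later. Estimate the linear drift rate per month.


rate = (v2 - v1) / months
= (475.8941 - 476.398) / 27
= -0.5039 / 27
= -0.0187

-0.0187


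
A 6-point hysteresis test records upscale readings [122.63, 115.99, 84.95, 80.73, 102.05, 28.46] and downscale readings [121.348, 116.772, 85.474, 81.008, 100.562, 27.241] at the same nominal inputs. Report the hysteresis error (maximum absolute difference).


|122.63 - 121.348| = 1.2820
|115.99 - 116.772| = 0.7820
|84.95 - 85.474| = 0.5240
|80.73 - 81.008| = 0.2780
|102.05 - 100.562| = 1.4880
|28.46 - 27.241| = 1.2190
hysteresis = max(diffs) = 1.4880

1.4880


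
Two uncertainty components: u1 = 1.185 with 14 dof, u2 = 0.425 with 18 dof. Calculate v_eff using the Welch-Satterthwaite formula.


uc = sqrt(u1^2 + u2^2) = sqrt(1.185^2 + 0.425^2) = 1.2589083
v_eff = uc^4 / (u1^4/v1 + u2^4/v2)
= 1.2589083^4 / (1.185^4/14 + 0.425^4/18)
= 2.5117499 / 0.1426588
v_eff = 17.6067

17.6067


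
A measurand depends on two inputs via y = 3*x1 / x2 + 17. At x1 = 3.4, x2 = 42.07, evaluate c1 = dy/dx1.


y = 3*x1 / x2 + 17
dy/dx1 = 3/x2
Evaluate at x2 = 42.07: c1 = 3 / 42.07
c1 = 0.0713

0.0713


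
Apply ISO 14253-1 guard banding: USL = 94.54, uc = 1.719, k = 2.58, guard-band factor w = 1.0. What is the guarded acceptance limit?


U = k * uc = 2.58 * 1.719 = 4.43502
guard band g = w * U = 1.0 * 4.43502 = 4.43502
AL = USL - g = 94.54 - 4.43502
AL = 90.1050

90.1050


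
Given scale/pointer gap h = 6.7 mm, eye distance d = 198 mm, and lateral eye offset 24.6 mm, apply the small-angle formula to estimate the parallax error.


error = h * offset / d
= 6.7 * 24.6 / 198
= 0.8324

0.8324


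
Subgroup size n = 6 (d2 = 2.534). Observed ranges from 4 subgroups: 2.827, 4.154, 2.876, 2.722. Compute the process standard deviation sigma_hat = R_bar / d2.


R_bar = (2.827 + 4.154 + 2.876 + 2.722) / 4
R_bar = 12.579 / 4 = 3.14475
sigma_hat = R_bar / d2 = 3.14475 / 2.534 = 1.2410

1.2410


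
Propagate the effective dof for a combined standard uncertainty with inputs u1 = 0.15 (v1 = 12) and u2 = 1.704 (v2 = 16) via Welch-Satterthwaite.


uc = sqrt(u1^2 + u2^2) = sqrt(0.15^2 + 1.704^2) = 1.7105894
v_eff = uc^4 / (u1^4/v1 + u2^4/v2)
= 1.7105894^4 / (0.15^4/12 + 1.704^4/16)
= 8.5621554 / 0.5269788
v_eff = 16.2476

16.2476


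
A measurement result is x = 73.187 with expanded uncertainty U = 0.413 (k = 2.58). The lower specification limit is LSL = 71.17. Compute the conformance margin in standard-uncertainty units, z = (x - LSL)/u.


u = U / k = 0.413 / 2.58 = 0.16007752
margin = |LSL - x| = |71.17 - 73.187| = 2.017
z = margin / u = 2.017 / 0.16007752
z = 12.6001

12.6001


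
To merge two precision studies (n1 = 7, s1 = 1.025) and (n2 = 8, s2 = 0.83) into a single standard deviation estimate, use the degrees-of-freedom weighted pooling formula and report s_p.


s_p = sqrt(((n1-1)*s1^2 + (n2-1)*s2^2) / (n1+n2-2))
numerator = (7-1)*1.025^2 + (8-1)*0.83^2 = 6.30375 + 4.8223 = 11.12605
denominator = 7 + 8 - 2 = 13
s_p^2 = 11.12605 / 13 = 0.85585
s_p = sqrt(0.85585) = 0.9251

0.9251


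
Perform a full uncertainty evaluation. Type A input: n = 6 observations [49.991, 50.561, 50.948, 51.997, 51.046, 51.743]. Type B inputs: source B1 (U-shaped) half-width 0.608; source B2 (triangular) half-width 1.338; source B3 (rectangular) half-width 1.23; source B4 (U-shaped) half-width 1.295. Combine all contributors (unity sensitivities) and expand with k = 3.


mean = (49.991 + 50.561 + 50.948 + 51.997 + 51.046 + 51.743) / 6 = 51.04766667
s = sqrt(sum((x - mean)^2)/(n-1)) = 0.7413565
u_A = s / sqrt(n) = 0.7413565 / sqrt(6) = 0.30265752
u_B1 = 0.608 / sqrt(2) = 0.42992092
u_B2 = 1.338 / sqrt(6) = 0.54623621
u_B3 = 1.23 / sqrt(3) = 0.71014083
u_B4 = 1.295 / sqrt(2) = 0.91570328
uc = sqrt(0.30265752^2 + 0.42992092^2 + 0.54623621^2 + 0.71014083^2 + 0.91570328^2) = 1.3847816
U = k * uc = 3 * 1.3847816
U = 4.1543

4.1543


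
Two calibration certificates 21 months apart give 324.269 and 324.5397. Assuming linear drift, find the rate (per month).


rate = (v2 - v1) / months
= (324.5397 - 324.269) / 21
= 0.2707 / 21
= 0.0129

0.0129


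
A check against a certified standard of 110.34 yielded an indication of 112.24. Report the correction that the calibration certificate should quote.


Correction = standard - reading
= 110.34 - 112.24
= -1.9000

-1.9000


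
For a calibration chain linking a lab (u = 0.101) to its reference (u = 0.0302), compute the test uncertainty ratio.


TUR = u_lab / u_ref
= 0.101 / 0.0302
= 3.3444

3.3444


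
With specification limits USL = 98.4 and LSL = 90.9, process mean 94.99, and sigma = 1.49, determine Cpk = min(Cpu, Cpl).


Cpu = (USL - mean) / (3*sigma) = (98.4 - 94.99) / (3*1.49) = 0.7629
Cpl = (mean - LSL) / (3*sigma) = (94.99 - 90.9) / (3*1.49) = 0.9150
Cpk = min(Cpu, Cpl) = 0.7629

0.7629


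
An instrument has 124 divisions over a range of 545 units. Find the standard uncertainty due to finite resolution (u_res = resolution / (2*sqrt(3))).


resolution = range / divisions
resolution = 545 / 124 = 4.3951613
u_res = resolution / (2*sqrt(3))
u_res = 4.3951613 / 3.4641016
u_res = 1.2688

1.2688


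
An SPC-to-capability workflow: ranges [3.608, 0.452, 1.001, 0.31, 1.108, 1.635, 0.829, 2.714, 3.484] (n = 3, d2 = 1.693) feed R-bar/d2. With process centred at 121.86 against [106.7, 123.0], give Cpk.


R_bar = (3.608 + 0.452 + 1.001 + 0.31 + 1.108 + 1.635 + 0.829 + 2.714 + 3.484) / 9 = 1.6823333
sigma = R_bar / d2 = 1.6823333 / 1.693 = 0.99369953
Cp = (USL - LSL)/(6*sigma) = (123.0 - 106.7)/(6*0.99369953) = 2.7339
Cpu = (123.0 - 121.86)/(3*0.99369953) = 0.3824
Cpl = (121.86 - 106.7)/(3*0.99369953) = 5.0854
Cpk = min(Cpu, Cpl) = 0.3824

0.3824


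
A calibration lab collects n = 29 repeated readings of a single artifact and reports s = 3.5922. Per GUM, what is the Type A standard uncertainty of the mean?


u_A = s / sqrt(n)
u_A = 3.5922 / sqrt(29)
u_A = 3.5922 / 5.3851648
u_A = 0.6671

0.6671


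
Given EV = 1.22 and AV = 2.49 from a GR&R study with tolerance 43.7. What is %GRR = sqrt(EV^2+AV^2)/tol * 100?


GRR = sqrt(EV^2 + AV^2) = sqrt(1.22^2 + 2.49^2) = 2.7728145
%GRR = GRR / tol * 100 = 2.7728145 / 43.7 * 100
%GRR = 6.3451

6.3451


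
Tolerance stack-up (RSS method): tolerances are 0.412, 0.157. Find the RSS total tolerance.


RSS = sqrt(0.412^2 + 0.157^2)
= sqrt(0.194393)
= 0.4409

0.4409


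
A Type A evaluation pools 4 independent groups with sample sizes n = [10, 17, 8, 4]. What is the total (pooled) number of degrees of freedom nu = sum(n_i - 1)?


nu = sum_i (n_i - 1)
nu = ((10 - 1) + (17 - 1) + (8 - 1) + (4 - 1))
nu = 9 + 16 + 7 + 3
nu = 35

35


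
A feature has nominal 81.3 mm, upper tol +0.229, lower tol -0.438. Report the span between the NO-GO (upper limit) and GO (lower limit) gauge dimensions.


GO = nominal - lower_tol (smallest hole = maximum material condition)
GO = 81.3 - 0.438 = 80.862
NO-GO = nominal + upper_tol (largest hole = least material condition)
NO-GO = 81.3 + 0.229 = 81.529
spread = NO-GO - GO = 81.529 - 80.862 = 0.6670

0.6670


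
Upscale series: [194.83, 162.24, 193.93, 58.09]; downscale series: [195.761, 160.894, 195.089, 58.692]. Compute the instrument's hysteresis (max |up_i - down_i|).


|194.83 - 195.761| = 0.9310
|162.24 - 160.894| = 1.3460
|193.93 - 195.089| = 1.1590
|58.09 - 58.692| = 0.6020
hysteresis = max(diffs) = 1.3460

1.3460


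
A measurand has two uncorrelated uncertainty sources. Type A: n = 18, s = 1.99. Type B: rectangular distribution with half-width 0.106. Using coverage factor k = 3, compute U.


u_A = s / sqrt(n) = 1.99 / sqrt(18) = 0.4690475
u_B = half_width / sqrt(3) = 0.106 / sqrt(3) = 0.061199129
uc = sqrt(u_A^2 + u_B^2) = sqrt(0.4690475^2 + 0.061199129^2) = 0.47302314
U = k * uc = 3 * 0.47302314
U = 1.4191

1.4191


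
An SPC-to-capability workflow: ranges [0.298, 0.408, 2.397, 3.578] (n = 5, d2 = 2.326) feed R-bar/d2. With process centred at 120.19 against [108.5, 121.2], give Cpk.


R_bar = (0.298 + 0.408 + 2.397 + 3.578) / 4 = 1.67025
sigma = R_bar / d2 = 1.67025 / 2.326 = 0.71807825
Cp = (USL - LSL)/(6*sigma) = (121.2 - 108.5)/(6*0.71807825) = 2.9477
Cpu = (121.2 - 120.19)/(3*0.71807825) = 0.4688
Cpl = (120.19 - 108.5)/(3*0.71807825) = 5.4265
Cpk = min(Cpu, Cpl) = 0.4688

0.4688


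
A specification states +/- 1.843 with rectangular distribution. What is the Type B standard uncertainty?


u_B = half_width / sqrt(3)
u_B = 1.843 / 1.7320508
u_B = 1.0641

1.0641


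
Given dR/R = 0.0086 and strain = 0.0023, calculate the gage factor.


GF = (dR/R) / epsilon
= 0.0086 / 0.0023
= 3.7391

3.7391


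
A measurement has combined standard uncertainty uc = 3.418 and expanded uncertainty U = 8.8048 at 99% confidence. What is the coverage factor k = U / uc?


k = U / uc
k = 8.8048 / 3.418
k = 2.576

2.576


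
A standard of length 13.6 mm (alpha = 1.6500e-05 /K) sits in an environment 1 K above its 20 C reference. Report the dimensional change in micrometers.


dL = L * alpha * dT
= 13.6 * 1.6500e-05 * 1
= 2.2440000e-04 mm
dL_um = 2.2440000e-04 * 1000 = 0.2244 um

0.2244


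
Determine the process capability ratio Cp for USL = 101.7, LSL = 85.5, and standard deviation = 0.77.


Cp = (USL - LSL) / (6 * sigma)
= (101.7 - 85.5) / (6 * 0.77)
= 16.2000 / 4.6200
= 3.5065

3.5065


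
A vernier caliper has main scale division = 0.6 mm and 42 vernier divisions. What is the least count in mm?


LC = MSD / n_div
= 0.6 / 42
= 0.0143

0.0143


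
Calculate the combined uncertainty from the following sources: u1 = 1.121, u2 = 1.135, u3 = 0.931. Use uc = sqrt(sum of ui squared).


uc = sqrt(1.121^2 + 1.135^2 + 0.931^2)
uc = sqrt(3.411627)
uc = 1.8471

1.8471


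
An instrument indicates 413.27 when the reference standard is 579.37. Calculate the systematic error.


Systematic error = measured - true
= 413.27 - 579.37
= -166.1000

-166.1000


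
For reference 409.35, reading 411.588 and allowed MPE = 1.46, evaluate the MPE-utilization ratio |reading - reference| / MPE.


e = indication - reference = 411.588 - 409.35 = 2.2380
|e| = 2.2380
ratio = |e| / MPE = 2.2380 / 1.46
ratio = 1.5329

1.5329


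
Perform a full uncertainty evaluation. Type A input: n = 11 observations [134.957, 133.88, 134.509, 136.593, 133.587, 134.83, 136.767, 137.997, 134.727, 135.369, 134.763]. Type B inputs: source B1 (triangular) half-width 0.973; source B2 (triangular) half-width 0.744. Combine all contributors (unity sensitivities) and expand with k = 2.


mean = (134.957 + 133.88 + 134.509 + 136.593 + 133.587 + 134.83 + 136.767 + 137.997 + 134.727 + 135.369 + 134.763) / 11 = 135.2708182
s = sqrt(sum((x - mean)^2)/(n-1)) = 1.3275857
u_A = s / sqrt(n) = 1.3275857 / sqrt(11) = 0.40028215
u_B1 = 0.973 / sqrt(6) = 0.39722559
u_B2 = 0.744 / sqrt(6) = 0.30373673
uc = sqrt(0.40028215^2 + 0.39722559^2 + 0.30373673^2) = 0.6405232
U = k * uc = 2 * 0.6405232
U = 1.2810

1.2810


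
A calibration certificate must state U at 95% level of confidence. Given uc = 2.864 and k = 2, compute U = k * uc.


U = k * uc
U = 2 * 2.864
U = 5.7280

5.7280


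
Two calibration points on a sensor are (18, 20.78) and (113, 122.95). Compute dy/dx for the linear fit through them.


slope = (y2 - y1) / (x2 - x1)
= (122.95 - 20.78) / (113 - 18)
= 102.1700 / 95
= 1.0755

1.0755


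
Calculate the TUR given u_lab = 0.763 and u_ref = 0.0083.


TUR = u_lab / u_ref
= 0.763 / 0.0083
= 91.9277

91.9277


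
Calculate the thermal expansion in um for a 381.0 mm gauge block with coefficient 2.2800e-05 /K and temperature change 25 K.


dL = L * alpha * dT
= 381.0 * 2.2800e-05 * 25
= 0.2171700 mm
dL_um = 0.2171700 * 1000 = 217.1700 um

217.1700


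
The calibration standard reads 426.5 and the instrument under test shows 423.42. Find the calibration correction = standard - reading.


Correction = standard - reading
= 426.5 - 423.42
= 3.0800

3.0800


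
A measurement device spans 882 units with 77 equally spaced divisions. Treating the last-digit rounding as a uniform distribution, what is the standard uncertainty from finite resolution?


resolution = range / divisions
resolution = 882 / 77 = 11.454545
u_res = resolution / (2*sqrt(3))
u_res = 11.454545 / 3.4641016
u_res = 3.3066

3.3066


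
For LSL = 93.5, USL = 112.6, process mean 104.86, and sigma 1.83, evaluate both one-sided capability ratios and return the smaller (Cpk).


Cpu = (USL - mean) / (3*sigma) = (112.6 - 104.86) / (3*1.83) = 1.4098
Cpl = (mean - LSL) / (3*sigma) = (104.86 - 93.5) / (3*1.83) = 2.0692
Cpk = min(Cpu, Cpl) = 1.4098

1.4098


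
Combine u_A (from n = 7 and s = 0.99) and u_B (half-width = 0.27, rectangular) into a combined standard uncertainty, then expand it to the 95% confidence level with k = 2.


u_A = s / sqrt(n) = 0.99 / sqrt(7) = 0.37418483
u_B = half_width / sqrt(3) = 0.27 / sqrt(3) = 0.15588457
uc = sqrt(u_A^2 + u_B^2) = sqrt(0.37418483^2 + 0.15588457^2) = 0.40535699
U = k * uc = 2 * 0.40535699
U = 0.8107

0.8107


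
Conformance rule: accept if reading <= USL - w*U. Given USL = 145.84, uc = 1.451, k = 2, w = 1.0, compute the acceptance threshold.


U = k * uc = 2 * 1.451 = 2.902
guard band g = w * U = 1.0 * 2.902 = 2.902
AL = USL - g = 145.84 - 2.902
AL = 142.9380

142.9380


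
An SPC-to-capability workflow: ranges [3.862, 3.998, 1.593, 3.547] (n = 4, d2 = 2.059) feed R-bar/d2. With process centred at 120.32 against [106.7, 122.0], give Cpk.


R_bar = (3.862 + 3.998 + 1.593 + 3.547) / 4 = 3.25
sigma = R_bar / d2 = 3.25 / 2.059 = 1.5784361
Cp = (USL - LSL)/(6*sigma) = (122.0 - 106.7)/(6*1.5784361) = 1.6155
Cpu = (122.0 - 120.32)/(3*1.5784361) = 0.3548
Cpl = (120.32 - 106.7)/(3*1.5784361) = 2.8763
Cpk = min(Cpu, Cpl) = 0.3548

0.3548


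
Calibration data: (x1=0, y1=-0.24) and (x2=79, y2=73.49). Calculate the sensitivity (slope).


slope = (y2 - y1) / (x2 - x1)
= (73.49 - -0.24) / (79 - 0)
= 73.7300 / 79
= 0.9333

0.9333


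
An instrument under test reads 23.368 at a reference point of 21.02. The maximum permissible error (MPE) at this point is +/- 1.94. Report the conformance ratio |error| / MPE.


e = indication - reference = 23.368 - 21.02 = 2.3480
|e| = 2.3480
ratio = |e| / MPE = 2.3480 / 1.94
ratio = 1.2103

1.2103


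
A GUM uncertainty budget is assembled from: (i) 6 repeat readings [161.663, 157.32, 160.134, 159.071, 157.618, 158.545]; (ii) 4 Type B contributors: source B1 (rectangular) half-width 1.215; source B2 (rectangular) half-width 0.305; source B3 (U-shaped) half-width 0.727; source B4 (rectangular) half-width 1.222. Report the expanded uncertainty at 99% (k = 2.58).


mean = (161.663 + 157.32 + 160.134 + 159.071 + 157.618 + 158.545) / 6 = 159.0585
s = sqrt(sum((x - mean)^2)/(n-1)) = 1.6310353
u_A = s / sqrt(n) = 1.6310353 / sqrt(6) = 0.66586737
u_B1 = 1.215 / sqrt(3) = 0.70148058
u_B2 = 0.305 / sqrt(3) = 0.17609183
u_B3 = 0.727 / sqrt(2) = 0.51406663
u_B4 = 1.222 / sqrt(3) = 0.70552203
uc = sqrt(0.66586737^2 + 0.70148058^2 + 0.17609183^2 + 0.51406663^2 + 0.70552203^2) = 1.3147199
U = k * uc = 2.58 * 1.3147199
U = 3.3920

3.3920


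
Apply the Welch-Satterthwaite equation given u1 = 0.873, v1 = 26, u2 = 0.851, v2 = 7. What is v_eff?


uc = sqrt(u1^2 + u2^2) = sqrt(0.873^2 + 0.851^2) = 1.2191513
v_eff = uc^4 / (u1^4/v1 + u2^4/v2)
= 1.2191513^4 / (0.873^4/26 + 0.851^4/7)
= 2.2091765 / 0.097263893
v_eff = 22.7132

22.7132


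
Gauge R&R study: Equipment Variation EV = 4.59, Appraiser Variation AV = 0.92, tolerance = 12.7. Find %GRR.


GRR = sqrt(EV^2 + AV^2) = sqrt(4.59^2 + 0.92^2) = 4.6812926
%GRR = GRR / tol * 100 = 4.6812926 / 12.7 * 100
%GRR = 36.8606

36.8606


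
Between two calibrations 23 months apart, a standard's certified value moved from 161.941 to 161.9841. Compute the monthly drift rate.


rate = (v2 - v1) / months
= (161.9841 - 161.941) / 23
= 0.0431 / 23
= 0.0019

0.0019


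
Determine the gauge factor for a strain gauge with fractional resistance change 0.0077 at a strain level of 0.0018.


GF = (dR/R) / epsilon
= 0.0077 / 0.0018
= 4.2778

4.2778


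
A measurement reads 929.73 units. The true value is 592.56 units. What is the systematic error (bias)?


Systematic error = measured - true
= 929.73 - 592.56
= 337.1700

337.1700


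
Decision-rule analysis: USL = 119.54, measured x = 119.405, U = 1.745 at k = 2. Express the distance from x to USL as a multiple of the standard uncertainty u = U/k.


u = U / k = 1.745 / 2 = 0.8725
margin = |USL - x| = |119.54 - 119.405| = 0.135
z = margin / u = 0.135 / 0.8725
z = 0.1547

0.1547


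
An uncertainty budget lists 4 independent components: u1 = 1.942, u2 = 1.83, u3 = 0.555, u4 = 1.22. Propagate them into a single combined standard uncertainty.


uc = sqrt(1.942^2 + 1.83^2 + 0.555^2 + 1.22^2)
uc = sqrt(8.916689)
uc = 2.9861

2.9861


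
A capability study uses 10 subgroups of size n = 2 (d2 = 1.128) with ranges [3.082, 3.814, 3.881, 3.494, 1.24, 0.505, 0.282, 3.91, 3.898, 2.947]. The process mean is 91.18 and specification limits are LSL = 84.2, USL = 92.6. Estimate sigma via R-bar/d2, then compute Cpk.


R_bar = (3.082 + 3.814 + 3.881 + 3.494 + 1.24 + 0.505 + 0.282 + 3.91 + 3.898 + 2.947) / 10 = 2.7053
sigma = R_bar / d2 = 2.7053 / 1.128 = 2.3983156
Cp = (USL - LSL)/(6*sigma) = (92.6 - 84.2)/(6*2.3983156) = 0.5837
Cpu = (92.6 - 91.18)/(3*2.3983156) = 0.1974
Cpl = (91.18 - 84.2)/(3*2.3983156) = 0.9701
Cpk = min(Cpu, Cpl) = 0.1974

0.1974


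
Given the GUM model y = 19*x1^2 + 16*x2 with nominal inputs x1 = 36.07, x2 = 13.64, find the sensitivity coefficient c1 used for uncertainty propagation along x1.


y = 19*x1^2 + 16*x2
dy/dx1 = 2*19*x1
Evaluate at x1 = 36.07: c1 = 38 * 36.07
c1 = 1370.6600

1370.6600


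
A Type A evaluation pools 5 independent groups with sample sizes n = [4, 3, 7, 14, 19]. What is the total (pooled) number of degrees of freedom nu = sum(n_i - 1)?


nu = sum_i (n_i - 1)
nu = ((4 - 1) + (3 - 1) + (7 - 1) + (14 - 1) + (19 - 1))
nu = 3 + 2 + 6 + 13 + 18
nu = 42

42


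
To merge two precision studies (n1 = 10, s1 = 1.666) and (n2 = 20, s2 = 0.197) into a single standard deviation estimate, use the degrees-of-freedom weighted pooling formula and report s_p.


s_p = sqrt(((n1-1)*s1^2 + (n2-1)*s2^2) / (n1+n2-2))
numerator = (10-1)*1.666^2 + (20-1)*0.197^2 = 24.980004 + 0.737371 = 25.717375
denominator = 10 + 20 - 2 = 28
s_p^2 = 25.717375 / 28 = 0.91847768
s_p = sqrt(0.91847768) = 0.9584

0.9584


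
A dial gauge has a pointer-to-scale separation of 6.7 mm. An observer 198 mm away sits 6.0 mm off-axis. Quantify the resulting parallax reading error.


error = h * offset / d
= 6.7 * 6.0 / 198
= 0.2030

0.2030


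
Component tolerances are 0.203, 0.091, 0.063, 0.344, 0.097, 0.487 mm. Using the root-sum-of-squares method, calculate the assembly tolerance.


RSS = sqrt(0.203^2 + 0.091^2 + 0.063^2 + 0.344^2 + 0.097^2 + 0.487^2)
= sqrt(0.418373)
= 0.6468

0.6468


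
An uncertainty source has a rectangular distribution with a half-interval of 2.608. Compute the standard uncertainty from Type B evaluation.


u_B = half_width / sqrt(3)
u_B = 2.608 / 1.7320508
u_B = 1.5057

1.5057


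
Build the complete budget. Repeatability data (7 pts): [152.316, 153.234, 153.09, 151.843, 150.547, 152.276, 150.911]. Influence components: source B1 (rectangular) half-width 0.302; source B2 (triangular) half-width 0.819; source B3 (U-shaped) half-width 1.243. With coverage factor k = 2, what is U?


mean = (152.316 + 153.234 + 153.09 + 151.843 + 150.547 + 152.276 + 150.911) / 7 = 152.031
s = sqrt(sum((x - mean)^2)/(n-1)) = 1.0166891
u_A = s / sqrt(n) = 1.0166891 / sqrt(7) = 0.38427236
u_B1 = 0.302 / sqrt(3) = 0.17435978
u_B2 = 0.819 / sqrt(6) = 0.33435535
u_B3 = 1.243 / sqrt(2) = 0.87893373
uc = sqrt(0.38427236^2 + 0.17435978^2 + 0.33435535^2 + 0.87893373^2) = 1.0307204
U = k * uc = 2 * 1.0307204
U = 2.0614

2.0614


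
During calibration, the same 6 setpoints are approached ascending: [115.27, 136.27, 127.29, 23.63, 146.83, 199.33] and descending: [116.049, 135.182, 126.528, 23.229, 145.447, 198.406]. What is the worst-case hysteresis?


|115.27 - 116.049| = 0.7790
|136.27 - 135.182| = 1.0880
|127.29 - 126.528| = 0.7620
|23.63 - 23.229| = 0.4010
|146.83 - 145.447| = 1.3830
|199.33 - 198.406| = 0.9240
hysteresis = max(diffs) = 1.3830

1.3830


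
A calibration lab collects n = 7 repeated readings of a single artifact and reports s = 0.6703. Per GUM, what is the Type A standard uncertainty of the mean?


u_A = s / sqrt(n)
u_A = 0.6703 / sqrt(7)
u_A = 0.6703 / 2.6457513
u_A = 0.2533

0.2533


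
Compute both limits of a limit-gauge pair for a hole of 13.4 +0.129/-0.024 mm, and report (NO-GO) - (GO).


GO = nominal - lower_tol (smallest hole = maximum material condition)
GO = 13.4 - 0.024 = 13.376
NO-GO = nominal + upper_tol (largest hole = least material condition)
NO-GO = 13.4 + 0.129 = 13.529
spread = NO-GO - GO = 13.529 - 13.376 = 0.1530

0.1530


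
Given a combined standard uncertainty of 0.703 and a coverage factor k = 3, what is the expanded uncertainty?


U = k * uc
U = 3 * 0.703
U = 2.1090

2.1090


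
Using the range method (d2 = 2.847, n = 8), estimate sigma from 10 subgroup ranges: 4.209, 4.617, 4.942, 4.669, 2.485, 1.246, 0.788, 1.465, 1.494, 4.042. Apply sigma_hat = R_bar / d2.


R_bar = (4.209 + 4.617 + 4.942 + 4.669 + 2.485 + 1.246 + 0.788 + 1.465 + 1.494 + 4.042) / 10
R_bar = 29.957 / 10 = 2.9957
sigma_hat = R_bar / d2 = 2.9957 / 2.847 = 1.0522

1.0522


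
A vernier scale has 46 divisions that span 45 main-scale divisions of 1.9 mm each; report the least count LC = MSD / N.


LC = MSD / n_div
= 1.9 / 46
= 0.0413

0.0413
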